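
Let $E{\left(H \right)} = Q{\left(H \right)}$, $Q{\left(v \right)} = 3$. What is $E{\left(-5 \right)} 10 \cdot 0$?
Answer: $0$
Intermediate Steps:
$E{\left(H \right)} = 3$
$E{\left(-5 \right)} 10 \cdot 0 = 3 \cdot 10 \cdot 0 = 30 \cdot 0 = 0$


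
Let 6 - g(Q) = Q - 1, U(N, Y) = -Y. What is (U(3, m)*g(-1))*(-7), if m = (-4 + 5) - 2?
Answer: -56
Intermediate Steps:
m = -1 (m = 1 - 2 = -1)
g(Q) = 7 - Q (g(Q) = 6 - (Q - 1) = 6 - (-1 + Q) = 6 + (1 - Q) = 7 - Q)
(U(3, m)*g(-1))*(-7) = ((-1*(-1))*(7 - 1*(-1)))*(-7) = (1*(7 + 1))*(-7) = (1*8)*(-7) = 8*(-7) = -56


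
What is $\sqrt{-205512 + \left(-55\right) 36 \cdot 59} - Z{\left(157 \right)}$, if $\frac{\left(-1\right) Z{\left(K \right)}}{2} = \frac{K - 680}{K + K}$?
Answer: $- \frac{523}{157} + 2 i \sqrt{80583} \approx -3.3312 + 567.74 i$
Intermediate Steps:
$Z{\left(K \right)} = - \frac{-680 + K}{K}$ ($Z{\left(K \right)} = - 2 \frac{K - 680}{K + K} = - 2 \frac{-680 + K}{2 K} = - \frac{-680 + K}{K}$)
$\sqrt{-205512 + \left(-55\right) 36 \cdot 59} - Z{\left(157 \right)} = \sqrt{-205512 + \left(-55\right) 36 \cdot 59} - \frac{680 - 157}{157} = \sqrt{-205512 - 116820} - \frac{680 - 157}{157} = \sqrt{-205512 - 116820} - \frac{1}{157} \cdot 523 = \sqrt{-322332} - \frac{523}{157} = 2 i \sqrt{80583} - \frac{523}{157} = - \frac{523}{157} + 2 i \sqrt{80583}$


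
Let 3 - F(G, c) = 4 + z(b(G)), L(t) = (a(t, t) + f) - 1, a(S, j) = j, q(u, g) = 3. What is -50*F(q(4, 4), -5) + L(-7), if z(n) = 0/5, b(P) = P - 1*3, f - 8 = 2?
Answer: 52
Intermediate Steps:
f = 10 (f = 8 + 2 = 10)
b(P) = -3 + P (b(P) = P - 3 = -3 + P)
z(n) = 0 (z(n) = 0*(⅕) = 0)
L(t) = 9 + t (L(t) = (t + 10) - 1 = (10 + t) - 1 = 9 + t)
F(G, c) = -1 (F(G, c) = 3 - (4 + 0) = 3 - 1*4 = 3 - 4 = -1)
-50*F(q(4, 4), -5) + L(-7) = -50*(-1) + (9 - 7) = 50 + 2 = 52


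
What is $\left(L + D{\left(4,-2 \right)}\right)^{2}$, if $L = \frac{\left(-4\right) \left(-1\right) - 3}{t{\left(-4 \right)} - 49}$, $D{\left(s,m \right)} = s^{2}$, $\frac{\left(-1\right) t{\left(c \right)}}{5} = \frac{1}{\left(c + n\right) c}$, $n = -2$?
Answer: $\frac{356152384}{1394761} \approx 255.35$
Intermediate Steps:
$t{\left(c \right)} = - \frac{5}{c \left(-2 + c\right)}$ ($t{\left(c \right)} = - \frac{5}{\left(c - 2\right) c} = - \frac{5}{\left(-2 + c\right) c} = - \frac{5}{c \left(-2 + c\right)}$)
$L = - \frac{24}{1181}$ ($L = \frac{\left(-4\right) \left(-1\right) - 3}{- \frac{5}{\left(-4\right) \left(-2 - 4\right)} - 49} = \frac{4 - 3}{\left(-5\right) \left(- \frac{1}{4}\right) \frac{1}{-6} - 49} = 1 \frac{1}{\left(-5\right) \left(- \frac{1}{4}\right) \left(- \frac{1}{6}\right) - 49} = 1 \frac{1}{- \frac{5}{24} - 49} = 1 \frac{1}{- \frac{1181}{24}} = 1 \left(- \frac{24}{1181}\right) = - \frac{24}{1181} \approx -0.020322$)
$\left(L + D{\left(4,-2 \right)}\right)^{2} = \left(- \frac{24}{1181} + 4^{2}\right)^{2} = \left(- \frac{24}{1181} + 16\right)^{2} = \left(\frac{18872}{1181}\right)^{2} = \frac{356152384}{1394761}$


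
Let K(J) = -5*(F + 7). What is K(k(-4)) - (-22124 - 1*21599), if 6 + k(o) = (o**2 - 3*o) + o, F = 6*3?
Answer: 43598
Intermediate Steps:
F = 18
k(o) = -6 + o**2 - 2*o (k(o) = -6 + ((o**2 - 3*o) + o) = -6 + (o**2 - 2*o) = -6 + o**2 - 2*o)
K(J) = -125 (K(J) = -5*(18 + 7) = -5*25 = -125)
K(k(-4)) - (-22124 - 1*21599) = -125 - (-22124 - 1*21599) = -125 - (-22124 - 21599) = -125 - 1*(-43723) = -125 + 43723 = 43598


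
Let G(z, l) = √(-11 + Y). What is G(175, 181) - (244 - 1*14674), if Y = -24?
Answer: 14430 + I*√35 ≈ 14430.0 + 5.9161*I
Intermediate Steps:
G(z, l) = I*√35 (G(z, l) = √(-11 - 24) = √(-35) = I*√35)
G(175, 181) - (244 - 1*14674) = I*√35 - (244 - 1*14674) = I*√35 - (244 - 14674) = I*√35 - 1*(-14430) = I*√35 + 14430 = 14430 + I*√35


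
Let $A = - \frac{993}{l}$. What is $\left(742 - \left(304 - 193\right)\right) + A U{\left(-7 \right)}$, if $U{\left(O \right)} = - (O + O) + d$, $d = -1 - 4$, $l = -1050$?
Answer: $\frac{223829}{350} \approx 639.51$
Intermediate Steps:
$d = -5$ ($d = -1 - 4 = -5$)
$U{\left(O \right)} = -5 - 2 O$ ($U{\left(O \right)} = - (O + O) - 5 = - 2 O - 5 = -5 - 2 O$)
$A = \frac{331}{350}$ ($A = - \frac{993}{-1050} = - \frac{993 \left(-1\right)}{1050} = \left(-1\right) \left(- \frac{331}{350}\right) = \frac{331}{350} \approx 0.94571$)
$\left(742 - \left(304 - 193\right)\right) + A U{\left(-7 \right)} = \left(742 - \left(304 - 193\right)\right) + \frac{331 \left(-5 - -14\right)}{350} = \left(742 - \left(304 - 193\right)\right) + \frac{331 \left(-5 + 14\right)}{350} = \left(742 - 111\right) + \frac{331}{350} \cdot 9 = \left(742 - 111\right) + \frac{2979}{350} = 631 + \frac{2979}{350} = \frac{223829}{350}$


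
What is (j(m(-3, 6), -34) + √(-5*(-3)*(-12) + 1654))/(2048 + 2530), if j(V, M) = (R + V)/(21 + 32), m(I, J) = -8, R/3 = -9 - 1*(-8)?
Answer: -11/242634 + √1474/4578 ≈ 0.0083410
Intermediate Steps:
R = -3 (R = 3*(-9 - 1*(-8)) = 3*(-9 + 8) = 3*(-1) = -3)
j(V, M) = -3/53 + V/53 (j(V, M) = (-3 + V)/(21 + 32) = (-3 + V)/53 = (-3 + V)*(1/53) = -3/53 + V/53)
(j(m(-3, 6), -34) + √(-5*(-3)*(-12) + 1654))/(2048 + 2530) = ((-3/53 + (1/53)*(-8)) + √(-5*(-3)*(-12) + 1654))/(2048 + 2530) = ((-3/53 - 8/53) + √(15*(-12) + 1654))/4578 = (-11/53 + √(-180 + 1654))*(1/4578) = (-11/53 + √1474)*(1/4578) = -11/242634 + √1474/4578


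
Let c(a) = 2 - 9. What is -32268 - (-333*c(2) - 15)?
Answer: -34584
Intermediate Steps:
c(a) = -7
-32268 - (-333*c(2) - 15) = -32268 - (-333*(-7) - 15) = -32268 - (2331 - 15) = -32268 - 1*2316 = -32268 - 2316 = -34584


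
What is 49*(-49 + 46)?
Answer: -147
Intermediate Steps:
49*(-49 + 46) = 49*(-3) = -147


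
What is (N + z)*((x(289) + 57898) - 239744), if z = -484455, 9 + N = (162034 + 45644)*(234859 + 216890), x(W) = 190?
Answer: -17042574334696848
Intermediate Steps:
N = 93818328813 (N = -9 + (162034 + 45644)*(234859 + 216890) = -9 + 207678*451749 = -9 + 93818328822 = 93818328813)
(N + z)*((x(289) + 57898) - 239744) = (93818328813 - 484455)*((190 + 57898) - 239744) = 93817844358*(58088 - 239744) = 93817844358*(-181656) = -17042574334696848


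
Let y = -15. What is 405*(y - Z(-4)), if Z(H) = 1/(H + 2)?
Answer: -11745/2 ≈ -5872.5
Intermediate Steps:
Z(H) = 1/(2 + H)
405*(y - Z(-4)) = 405*(-15 - 1/(2 - 4)) = 405*(-15 - 1/(-2)) = 405*(-15 - 1*(-½)) = 405*(-15 + ½) = 405*(-29/2) = -11745/2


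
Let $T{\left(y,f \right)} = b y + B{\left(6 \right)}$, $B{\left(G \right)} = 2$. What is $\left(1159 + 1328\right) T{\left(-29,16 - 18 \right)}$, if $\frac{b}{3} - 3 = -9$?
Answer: $1303188$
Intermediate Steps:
$b = -18$ ($b = 9 + 3 \left(-9\right) = 9 - 27 = -18$)
$T{\left(y,f \right)} = 2 - 18 y$ ($T{\left(y,f \right)} = - 18 y + 2 = 2 - 18 y$)
$\left(1159 + 1328\right) T{\left(-29,16 - 18 \right)} = \left(1159 + 1328\right) \left(2 - -522\right) = 2487 \left(2 + 522\right) = 2487 \cdot 524 = 1303188$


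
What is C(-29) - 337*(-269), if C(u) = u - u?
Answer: 90653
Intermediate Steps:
C(u) = 0
C(-29) - 337*(-269) = 0 - 337*(-269) = 0 + 90653 = 90653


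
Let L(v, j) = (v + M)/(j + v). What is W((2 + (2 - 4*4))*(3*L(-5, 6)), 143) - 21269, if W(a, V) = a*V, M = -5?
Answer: 30211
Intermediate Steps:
L(v, j) = (-5 + v)/(j + v) (L(v, j) = (v - 5)/(j + v) = (-5 + v)/(j + v))
W(a, V) = V*a
W((2 + (2 - 4*4))*(3*L(-5, 6)), 143) - 21269 = 143*((2 + (2 - 4*4))*(3*((-5 - 5)/(6 - 5)))) - 21269 = 143*((2 + (2 - 16))*(3*(-10/1))) - 21269 = 143*((2 - 14)*(3*(1*(-10)))) - 21269 = 143*(-36*(-10)) - 21269 = 143*(-12*(-30)) - 21269 = 143*360 - 21269 = 51480 - 21269 = 30211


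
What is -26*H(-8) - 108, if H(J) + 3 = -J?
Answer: -238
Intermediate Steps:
H(J) = -3 - J
-26*H(-8) - 108 = -26*(-3 - 1*(-8)) - 108 = -26*(-3 + 8) - 108 = -26*5 - 108 = -130 - 108 = -238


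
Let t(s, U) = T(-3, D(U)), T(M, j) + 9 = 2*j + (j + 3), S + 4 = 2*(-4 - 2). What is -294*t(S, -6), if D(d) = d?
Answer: 7056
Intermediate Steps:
S = -16 (S = -4 + 2*(-4 - 2) = -4 + 2*(-6) = -4 - 12 = -16)
T(M, j) = -6 + 3*j (T(M, j) = -9 + (2*j + (j + 3)) = -9 + (2*j + (3 + j)) = -9 + (3 + 3*j) = -6 + 3*j)
t(s, U) = -6 + 3*U
-294*t(S, -6) = -294*(-6 + 3*(-6)) = -294*(-6 - 18) = -294*(-24) = 7056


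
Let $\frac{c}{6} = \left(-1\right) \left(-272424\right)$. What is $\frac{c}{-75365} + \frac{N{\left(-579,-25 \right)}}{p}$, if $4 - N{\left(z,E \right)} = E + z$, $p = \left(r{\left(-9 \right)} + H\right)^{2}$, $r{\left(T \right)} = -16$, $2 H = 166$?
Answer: $- \frac{7291646096}{338313485} \approx -21.553$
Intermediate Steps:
$H = 83$ ($H = \frac{1}{2} \cdot 166 = 83$)
$p = 4489$ ($p = \left(-16 + 83\right)^{2} = 67^{2} = 4489$)
$N{\left(z,E \right)} = 4 - E - z$ ($N{\left(z,E \right)} = 4 - \left(E + z\right) = 4 - E - z$)
$c = 1634544$ ($c = 6 \left(\left(-1\right) \left(-272424\right)\right) = 6 \cdot 272424 = 1634544$)
$\frac{c}{-75365} + \frac{N{\left(-579,-25 \right)}}{p} = \frac{1634544}{-75365} + \frac{4 - -25 - -579}{4489} = 1634544 \left(- \frac{1}{75365}\right) + \left(4 + 25 + 579\right) \frac{1}{4489} = - \frac{1634544}{75365} + 608 \cdot \frac{1}{4489} = - \frac{1634544}{75365} + \frac{608}{4489} = - \frac{7291646096}{338313485}$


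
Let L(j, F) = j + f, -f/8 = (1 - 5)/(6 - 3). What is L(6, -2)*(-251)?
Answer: -12550/3 ≈ -4183.3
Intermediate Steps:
f = 32/3 (f = -8*(1 - 5)/(6 - 3) = -(-32)/3 = -8*(-4/3) = 32/3 ≈ 10.667)
L(j, F) = 32/3 + j (L(j, F) = j + 32/3 = 32/3 + j)
L(6, -2)*(-251) = (32/3 + 6)*(-251) = (50/3)*(-251) = -12550/3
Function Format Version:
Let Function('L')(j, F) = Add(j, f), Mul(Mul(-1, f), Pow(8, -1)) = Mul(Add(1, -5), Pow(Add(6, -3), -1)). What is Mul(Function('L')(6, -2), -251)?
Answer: Rational(-12550, 3) ≈ -4183.3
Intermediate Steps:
f = Rational(32, 3) (f = Mul(-8, Mul(Add(1, -5), Pow(Add(6, -3), -1))) = Mul(-8, Mul(-4, Pow(3, -1))) = Mul(-8, Mul(-4, Rational(1, 3))) = Mul(-8, Rational(-4, 3)) = Rational(32, 3) ≈ 10.667)
Function('L')(j, F) = Add(Rational(32, 3), j) (Function('L')(j, F) = Add(j, Rational(32, 3)) = Add(Rational(32, 3), j))
Mul(Function('L')(6, -2), -251) = Mul(Add(Rational(32, 3), 6), -251) = Mul(Rational(50, 3), -251) = Rational(-12550, 3)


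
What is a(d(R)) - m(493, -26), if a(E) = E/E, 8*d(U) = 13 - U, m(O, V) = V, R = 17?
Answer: 27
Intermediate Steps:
d(U) = 13/8 - U/8 (d(U) = (13 - U)/8 = 13/8 - U/8)
a(E) = 1
a(d(R)) - m(493, -26) = 1 - 1*(-26) = 1 + 26 = 27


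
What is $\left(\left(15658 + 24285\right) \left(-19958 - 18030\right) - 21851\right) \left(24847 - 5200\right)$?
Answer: $-29811896783145$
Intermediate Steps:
$\left(\left(15658 + 24285\right) \left(-19958 - 18030\right) - 21851\right) \left(24847 - 5200\right) = \left(39943 \left(-37988\right) - 21851\right) 19647 = \left(-1517354684 - 21851\right) 19647 = \left(-1517376535\right) 19647 = -29811896783145$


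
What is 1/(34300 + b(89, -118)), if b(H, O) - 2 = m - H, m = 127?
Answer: 1/34340 ≈ 2.9121e-5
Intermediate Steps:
b(H, O) = 129 - H (b(H, O) = 2 + (127 - H) = 129 - H)
1/(34300 + b(89, -118)) = 1/(34300 + (129 - 1*89)) = 1/(34300 + (129 - 89)) = 1/(34300 + 40) = 1/34340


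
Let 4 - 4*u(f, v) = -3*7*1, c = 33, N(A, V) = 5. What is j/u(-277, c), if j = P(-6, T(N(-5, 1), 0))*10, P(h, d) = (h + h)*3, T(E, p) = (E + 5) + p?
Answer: -288/5 ≈ -57.600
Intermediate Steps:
T(E, p) = 5 + E + p (T(E, p) = (5 + E) + p = 5 + E + p)
P(h, d) = 6*h (P(h, d) = (2*h)*3 = 6*h)
u(f, v) = 25/4 (u(f, v) = 1 - (-3*7)/4 = 1 - (-21)/4 = 1 - ¼*(-21) = 1 + 21/4 = 25/4)
j = -360 (j = (6*(-6))*10 = -36*10 = -360)
j/u(-277, c) = -360/25/4 = -360*4/25 = -288/5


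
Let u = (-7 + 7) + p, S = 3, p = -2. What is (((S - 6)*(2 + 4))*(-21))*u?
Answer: -756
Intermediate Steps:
u = -2 (u = (-7 + 7) - 2 = 0 - 2 = -2)
(((S - 6)*(2 + 4))*(-21))*u = (((3 - 6)*(2 + 4))*(-21))*(-2) = (-3*6*(-21))*(-2) = -18*(-21)*(-2) = 378*(-2) = -756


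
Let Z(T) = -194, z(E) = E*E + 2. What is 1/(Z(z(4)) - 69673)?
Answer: -1/69867 ≈ -1.4313e-5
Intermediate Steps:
z(E) = 2 + E² (z(E) = E² + 2 = 2 + E²)
1/(Z(z(4)) - 69673) = 1/(-194 - 69673) = 1/(-69867) = -1/69867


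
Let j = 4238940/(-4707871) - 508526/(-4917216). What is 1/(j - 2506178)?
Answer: -11574809303568/29008541655651834551 ≈ -3.9901e-7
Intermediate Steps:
j = -9224854391447/11574809303568 (j = 4238940*(-1/4707871) - 508526*(-1/4917216) = -4238940/4707871 + 254263/2458608 = -9224854391447/11574809303568 ≈ -0.79698)
1/(j - 2506178) = 1/(-9224854391447/11574809303568 - 2506178) = 1/(-29008541655651834551/11574809303568) = -11574809303568/29008541655651834551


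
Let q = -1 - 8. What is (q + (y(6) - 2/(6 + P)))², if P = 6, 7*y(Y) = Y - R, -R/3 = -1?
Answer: 134689/1764 ≈ 76.354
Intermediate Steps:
R = 3 (R = -3*(-1) = 3)
y(Y) = -3/7 + Y/7 (y(Y) = (Y - 1*3)/7 = (Y - 3)/7 = (-3 + Y)/7 = -3/7 + Y/7)
q = -9
(q + (y(6) - 2/(6 + P)))² = (-9 + ((-3/7 + (⅐)*6) - 2/(6 + 6)))² = (-9 + ((-3/7 + 6/7) - 2/12))² = (-9 + (3/7 - 2*1/12))² = (-9 + (3/7 - ⅙))² = (-9 + 11/42)² = (-367/42)² = 134689/1764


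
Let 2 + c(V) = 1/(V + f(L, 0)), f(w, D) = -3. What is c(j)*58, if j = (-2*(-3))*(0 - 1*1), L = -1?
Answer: -1102/9 ≈ -122.44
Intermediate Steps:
j = -6 (j = 6*(0 - 1) = 6*(-1) = -6)
c(V) = -2 + 1/(-3 + V) (c(V) = -2 + 1/(V - 3) = -2 + 1/(-3 + V))
c(j)*58 = ((7 - 2*(-6))/(-3 - 6))*58 = ((7 + 12)/(-9))*58 = -⅑*19*58 = -19/9*58 = -1102/9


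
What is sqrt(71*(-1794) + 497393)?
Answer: sqrt(370019) ≈ 608.29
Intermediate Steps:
sqrt(71*(-1794) + 497393) = sqrt(-127374 + 497393) = sqrt(370019)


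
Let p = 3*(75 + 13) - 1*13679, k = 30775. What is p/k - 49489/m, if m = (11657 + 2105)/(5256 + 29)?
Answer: -229981895003/12100730 ≈ -19006.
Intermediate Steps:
m = 1966/755 (m = 13762/5285 = 13762*(1/5285) = 1966/755 ≈ 2.6040)
p = -13415 (p = 3*88 - 13679 = 264 - 13679 = -13415)
p/k - 49489/m = -13415/30775 - 49489/1966/755 = -13415*1/30775 - 49489*755/1966 = -2683/6155 - 37364195/1966 = -229981895003/12100730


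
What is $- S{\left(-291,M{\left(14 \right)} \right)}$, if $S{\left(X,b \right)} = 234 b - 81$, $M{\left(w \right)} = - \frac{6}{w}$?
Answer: $\frac{1269}{7} \approx 181.29$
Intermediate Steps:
$S{\left(X,b \right)} = -81 + 234 b$
$- S{\left(-291,M{\left(14 \right)} \right)} = - (-81 + 234 \left(- \frac{6}{14}\right)) = - (-81 + 234 \left(\left(-6\right) \frac{1}{14}\right)) = - (-81 + 234 \left(- \frac{3}{7}\right)) = - (-81 - \frac{702}{7}) = \left(-1\right) \left(- \frac{1269}{7}\right) = \frac{1269}{7}$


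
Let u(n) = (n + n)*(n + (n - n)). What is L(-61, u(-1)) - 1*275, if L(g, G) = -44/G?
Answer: -297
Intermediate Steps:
u(n) = 2*n**2 (u(n) = (2*n)*(n + 0) = (2*n)*n = 2*n**2)
L(-61, u(-1)) - 1*275 = -44/(2*(-1)**2) - 1*275 = -44/(2*1) - 275 = -44/2 - 275 = -44*1/2 - 275 = -22 - 275 = -297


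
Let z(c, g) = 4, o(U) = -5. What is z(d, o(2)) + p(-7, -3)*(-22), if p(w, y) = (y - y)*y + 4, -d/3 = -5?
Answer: -84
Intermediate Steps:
d = 15 (d = -3*(-5) = 15)
p(w, y) = 4 (p(w, y) = 0*y + 4 = 0 + 4 = 4)
z(d, o(2)) + p(-7, -3)*(-22) = 4 + 4*(-22) = 4 - 88 = -84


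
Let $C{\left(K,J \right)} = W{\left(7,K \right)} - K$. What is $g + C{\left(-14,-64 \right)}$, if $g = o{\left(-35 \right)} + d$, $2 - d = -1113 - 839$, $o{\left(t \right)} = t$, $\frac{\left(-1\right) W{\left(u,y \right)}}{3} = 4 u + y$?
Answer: $1891$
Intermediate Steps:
$W{\left(u,y \right)} = - 12 u - 3 y$ ($W{\left(u,y \right)} = - 3 \left(4 u + y\right) = - 3 \left(y + 4 u\right) = - 12 u - 3 y$)
$C{\left(K,J \right)} = -84 - 4 K$ ($C{\left(K,J \right)} = \left(\left(-12\right) 7 - 3 K\right) - K = \left(-84 - 3 K\right) - K = -84 - 4 K$)
$d = 1954$ ($d = 2 - \left(-1113 - 839\right) = 2 - -1952 = 2 + 1952 = 1954$)
$g = 1919$ ($g = -35 + 1954 = 1919$)
$g + C{\left(-14,-64 \right)} = 1919 - 28 = 1891$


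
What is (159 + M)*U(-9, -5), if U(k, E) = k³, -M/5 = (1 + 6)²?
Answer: 62694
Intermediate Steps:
M = -245 (M = -5*(1 + 6)² = -5*7² = -5*49 = -245)
(159 + M)*U(-9, -5) = (159 - 245)*(-9)³ = -86*(-729) = 62694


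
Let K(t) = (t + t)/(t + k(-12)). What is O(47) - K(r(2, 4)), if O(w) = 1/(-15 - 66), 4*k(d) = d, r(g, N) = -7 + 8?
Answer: 80/81 ≈ 0.98765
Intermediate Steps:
r(g, N) = 1
k(d) = d/4
K(t) = 2*t/(-3 + t) (K(t) = (t + t)/(t + (¼)*(-12)) = (2*t)/(t - 3) = (2*t)/(-3 + t) = 2*t/(-3 + t))
O(w) = -1/81 (O(w) = 1/(-81) = -1/81)
O(47) - K(r(2, 4)) = -1/81 - 2/(-3 + 1) = -1/81 - 2/(-2) = -1/81 - 2*(-1)/2 = -1/81 - 1*(-1) = -1/81 + 1 = 80/81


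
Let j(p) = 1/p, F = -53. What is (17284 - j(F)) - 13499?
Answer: 200606/53 ≈ 3785.0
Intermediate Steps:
(17284 - j(F)) - 13499 = (17284 - 1/(-53)) - 13499 = (17284 - 1*(-1/53)) - 13499 = (17284 + 1/53) - 13499 = 916053/53 - 13499 = 200606/53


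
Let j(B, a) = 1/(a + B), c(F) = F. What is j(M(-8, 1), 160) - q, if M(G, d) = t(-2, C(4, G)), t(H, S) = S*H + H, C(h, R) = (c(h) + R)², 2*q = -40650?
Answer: 2560951/126 ≈ 20325.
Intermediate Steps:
q = -20325 (q = (½)*(-40650) = -20325)
C(h, R) = (R + h)² (C(h, R) = (h + R)² = (R + h)²)
t(H, S) = H + H*S (t(H, S) = H*S + H = H + H*S)
M(G, d) = -2 - 2*(4 + G)² (M(G, d) = -2*(1 + (G + 4)²) = -2*(1 + (4 + G)²) = -2 - 2*(4 + G)²)
j(B, a) = 1/(B + a)
j(M(-8, 1), 160) - q = 1/((-2 - 2*(4 - 8)²) + 160) - 1*(-20325) = 1/((-2 - 2*(-4)²) + 160) + 20325 = 1/((-2 - 2*16) + 160) + 20325 = 1/((-2 - 32) + 160) + 20325 = 1/(-34 + 160) + 20325 = 1/126 + 20325 = 2560951/126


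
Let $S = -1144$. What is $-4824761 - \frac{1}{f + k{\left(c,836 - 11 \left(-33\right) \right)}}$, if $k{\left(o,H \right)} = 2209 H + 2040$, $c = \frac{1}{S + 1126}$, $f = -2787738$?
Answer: $- \frac{661508506426}{137107} \approx -4.8248 \cdot 10^{6}$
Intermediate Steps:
$c = - \frac{1}{18}$ ($c = \frac{1}{-1144 + 1126} = \frac{1}{-18} = - \frac{1}{18} \approx -0.055556$)
$k{\left(o,H \right)} = 2040 + 2209 H$
$-4824761 - \frac{1}{f + k{\left(c,836 - 11 \left(-33\right) \right)}} = -4824761 - \frac{1}{-2787738 + \left(2040 + 2209 \left(836 - 11 \left(-33\right)\right)\right)} = -4824761 - \frac{1}{-2787738 + \left(2040 + 2209 \left(836 - -363\right)\right)} = -4824761 - \frac{1}{-2787738 + \left(2040 + 2209 \left(836 + 363\right)\right)} = -4824761 - \frac{1}{-2787738 + \left(2040 + 2209 \cdot 1199\right)} = -4824761 - \frac{1}{-2787738 + \left(2040 + 2648591\right)} = -4824761 - \frac{1}{-2787738 + 2650631} = -4824761 - \frac{1}{-137107} = -4824761 - - \frac{1}{137107} = -4824761 + \frac{1}{137107} = - \frac{661508506426}{137107}$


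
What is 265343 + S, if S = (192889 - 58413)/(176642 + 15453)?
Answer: 50971198061/192095 ≈ 2.6534e+5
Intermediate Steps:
S = 134476/192095 ≈ 0.70005
265343 + S = 265343 + 134476/192095 = 50971198061/192095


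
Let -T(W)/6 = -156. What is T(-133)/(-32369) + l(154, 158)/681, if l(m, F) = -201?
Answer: -2381195/7347763 ≈ -0.32407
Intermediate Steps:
T(W) = 936 (T(W) = -6*(-156) = 936)
T(-133)/(-32369) + l(154, 158)/681 = 936/(-32369) - 201/681 = 936*(-1/32369) - 201*1/681 = -936/32369 - 67/227 = -2381195/7347763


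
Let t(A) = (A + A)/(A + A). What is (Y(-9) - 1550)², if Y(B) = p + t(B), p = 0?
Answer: 2399401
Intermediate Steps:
t(A) = 1 (t(A) = (2*A)/((2*A)) = (2*A)*(1/(2*A)) = 1)
Y(B) = 1 (Y(B) = 0 + 1 = 1)
(Y(-9) - 1550)² = (1 - 1550)² = (-1549)² = 2399401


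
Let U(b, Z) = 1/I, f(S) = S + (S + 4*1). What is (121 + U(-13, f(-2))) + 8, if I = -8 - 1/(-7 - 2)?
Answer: 9150/71 ≈ 128.87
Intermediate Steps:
I = -71/9 (I = -8 - 1/(-9) = -8 - 1*(-⅑) = -8 + ⅑ = -71/9 ≈ -7.8889)
f(S) = 4 + 2*S (f(S) = S + (S + 4) = S + (4 + S) = 4 + 2*S)
U(b, Z) = -9/71 (U(b, Z) = 1/(-71/9) = -9/71)
(121 + U(-13, f(-2))) + 8 = (121 - 9/71) + 8 = 8582/71 + 8 = 9150/71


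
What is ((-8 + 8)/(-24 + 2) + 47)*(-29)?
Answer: -1363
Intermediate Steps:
((-8 + 8)/(-24 + 2) + 47)*(-29) = (0/(-22) + 47)*(-29) = (0*(-1/22) + 47)*(-29) = (0 + 47)*(-29) = 47*(-29) = -1363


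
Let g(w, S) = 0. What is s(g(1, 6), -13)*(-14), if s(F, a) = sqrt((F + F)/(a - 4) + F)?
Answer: 0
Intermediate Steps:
s(F, a) = sqrt(F + 2*F/(-4 + a)) (s(F, a) = sqrt((2*F)/(-4 + a) + F) = sqrt(2*F/(-4 + a) + F) = sqrt(F + 2*F/(-4 + a)))
s(g(1, 6), -13)*(-14) = sqrt(0*(-2 - 13)/(-4 - 13))*(-14) = sqrt(0*(-15)/(-17))*(-14) = sqrt(0*(-1/17)*(-15))*(-14) = sqrt(0)*(-14) = 0*(-14) = 0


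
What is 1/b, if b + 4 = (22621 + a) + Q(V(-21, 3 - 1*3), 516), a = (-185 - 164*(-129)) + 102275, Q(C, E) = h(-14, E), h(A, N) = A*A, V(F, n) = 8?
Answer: 1/146059 ≈ 6.8465e-6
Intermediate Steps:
h(A, N) = A**2
Q(C, E) = 196 (Q(C, E) = (-14)**2 = 196)
a = 123246 (a = (-185 + 21156) + 102275 = 20971 + 102275 = 123246)
b = 146059 (b = -4 + ((22621 + 123246) + 196) = -4 + (145867 + 196) = -4 + 146063 = 146059)
1/b = 1/146059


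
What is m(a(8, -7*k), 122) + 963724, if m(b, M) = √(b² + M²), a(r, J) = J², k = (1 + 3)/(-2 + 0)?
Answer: 963724 + 10*√533 ≈ 9.6396e+5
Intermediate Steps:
k = -2 (k = 4/(-2) = 4*(-½) = -2)
m(b, M) = √(M² + b²)
m(a(8, -7*k), 122) + 963724 = √(122² + ((-7*(-2))²)²) + 963724 = √(14884 + (14²)²) + 963724 = √(14884 + 196²) + 963724 = √(14884 + 38416) + 963724 = √53300 + 963724 = 10*√533 + 963724 = 963724 + 10*√533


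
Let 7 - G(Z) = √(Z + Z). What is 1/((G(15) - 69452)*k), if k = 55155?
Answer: -13889/53198188792845 + √30/265990943964225 ≈ -2.6106e-10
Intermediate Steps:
G(Z) = 7 - √2*√Z (G(Z) = 7 - √(Z + Z) = 7 - √(2*Z) = 7 - √2*√Z)
1/((G(15) - 69452)*k) = 1/((7 - √2*√15) - 69452*55155) = (1/55155)/((7 - √30) - 69452) = (1/55155)/(-69445 - √30) = 1/(55155*(-69445 - √30))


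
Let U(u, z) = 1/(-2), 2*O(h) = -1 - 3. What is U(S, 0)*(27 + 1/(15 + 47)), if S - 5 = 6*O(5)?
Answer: -1675/124 ≈ -13.508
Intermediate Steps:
O(h) = -2 (O(h) = (-1 - 3)/2 = (½)*(-4) = -2)
S = -7 (S = 5 + 6*(-2) = 5 - 12 = -7)
U(u, z) = -½
U(S, 0)*(27 + 1/(15 + 47)) = -(27 + 1/(15 + 47))/2 = -(27 + 1/62)/2 = -½*1675/62 = -1675/124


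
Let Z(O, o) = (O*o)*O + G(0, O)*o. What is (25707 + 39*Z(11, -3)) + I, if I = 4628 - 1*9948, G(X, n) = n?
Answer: 4943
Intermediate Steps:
Z(O, o) = O*o + o*O² (Z(O, o) = (O*o)*O + O*o = o*O² + O*o = O*o + o*O²)
I = -5320 (I = 4628 - 9948 = -5320)
(25707 + 39*Z(11, -3)) + I = (25707 + 39*(11*(-3)*(1 + 11))) - 5320 = (25707 + 39*(11*(-3)*12)) - 5320 = (25707 + 39*(-396)) - 5320 = (25707 - 15444) - 5320 = 10263 - 5320 = 4943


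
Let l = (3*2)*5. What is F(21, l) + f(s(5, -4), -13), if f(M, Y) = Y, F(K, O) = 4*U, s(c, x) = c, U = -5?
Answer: -33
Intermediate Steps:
l = 30 (l = 6*5 = 30)
F(K, O) = -20 (F(K, O) = 4*(-5) = -20)
F(21, l) + f(s(5, -4), -13) = -20 - 13 = -33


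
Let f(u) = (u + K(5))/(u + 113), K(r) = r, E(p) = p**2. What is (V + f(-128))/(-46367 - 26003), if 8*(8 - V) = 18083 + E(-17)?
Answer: 22803/723700 ≈ 0.031509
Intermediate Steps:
V = -4577/2 (V = 8 - (18083 + (-17)**2)/8 = 8 - (18083 + 289)/8 = 8 - 1/8*18372 = 8 - 4593/2 = -4577/2 ≈ -2288.5)
f(u) = (5 + u)/(113 + u) (f(u) = (u + 5)/(u + 113) = (5 + u)/(113 + u))
(V + f(-128))/(-46367 - 26003) = (-4577/2 + (5 - 128)/(113 - 128))/(-46367 - 26003) = (-4577/2 - 123/(-15))/(-72370) = (-4577/2 - 1/15*(-123))*(-1/72370) = (-4577/2 + 41/5)*(-1/72370) = -22803/10*(-1/72370) = 22803/723700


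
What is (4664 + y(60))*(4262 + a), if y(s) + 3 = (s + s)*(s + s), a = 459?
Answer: 89986981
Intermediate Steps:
y(s) = -3 + 4*s² (y(s) = -3 + (s + s)*(s + s) = -3 + (2*s)*(2*s) = -3 + 4*s²)
(4664 + y(60))*(4262 + a) = (4664 + (-3 + 4*60²))*(4262 + 459) = (4664 + (-3 + 4*3600))*4721 = (4664 + (-3 + 14400))*4721 = (4664 + 14397)*4721 = 19061*4721 = 89986981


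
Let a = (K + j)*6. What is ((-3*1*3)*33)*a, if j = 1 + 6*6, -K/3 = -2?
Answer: -76626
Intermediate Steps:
K = 6 (K = -3*(-2) = 6)
j = 37 (j = 1 + 36 = 37)
a = 258 (a = (6 + 37)*6 = 43*6 = 258)
((-3*1*3)*33)*a = ((-3*1*3)*33)*258 = (-3*3*33)*258 = -9*33*258 = -297*258 = -76626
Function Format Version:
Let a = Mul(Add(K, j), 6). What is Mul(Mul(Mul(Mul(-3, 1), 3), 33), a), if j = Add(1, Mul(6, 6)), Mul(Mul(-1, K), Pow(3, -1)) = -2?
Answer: -76626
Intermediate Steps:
K = 6 (K = Mul(-3, -2) = 6)
j = 37 (j = Add(1, 36) = 37)
a = 258 (a = Mul(Add(6, 37), 6) = Mul(43, 6) = 258)
Mul(Mul(Mul(Mul(-3, 1), 3), 33), a) = Mul(Mul(Mul(Mul(-3, 1), 3), 33), 258) = Mul(Mul(Mul(-3, 3), 33), 258) = Mul(Mul(-9, 33), 258) = Mul(-297, 258) = -76626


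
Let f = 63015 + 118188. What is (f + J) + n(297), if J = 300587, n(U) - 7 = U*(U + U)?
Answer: 658215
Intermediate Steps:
f = 181203
n(U) = 7 + 2*U² (n(U) = 7 + U*(U + U) = 7 + U*(2*U) = 7 + 2*U²)
(f + J) + n(297) = (181203 + 300587) + (7 + 2*297²) = 481790 + (7 + 2*88209) = 481790 + (7 + 176418) = 481790 + 176425 = 658215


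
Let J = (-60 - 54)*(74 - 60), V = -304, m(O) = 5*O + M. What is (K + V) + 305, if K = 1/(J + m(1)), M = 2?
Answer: 1588/1589 ≈ 0.99937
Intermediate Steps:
m(O) = 2 + 5*O (m(O) = 5*O + 2 = 2 + 5*O)
J = -1596 (J = -114*14 = -1596)
K = -1/1589 (K = 1/(-1596 + (2 + 5*1)) = 1/(-1596 + (2 + 5)) = 1/(-1596 + 7) = 1/(-1589) = -1/1589 ≈ -0.00062933)
(K + V) + 305 = (-1/1589 - 304) + 305 = -483057/1589 + 305 = 1588/1589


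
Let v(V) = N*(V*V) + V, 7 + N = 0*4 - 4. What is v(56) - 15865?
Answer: -50305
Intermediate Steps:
N = -11 (N = -7 + (0*4 - 4) = -7 + (0 - 4) = -7 - 4 = -11)
v(V) = V - 11*V² (v(V) = -11*V*V + V = -11*V² + V = V - 11*V²)
v(56) - 15865 = 56*(1 - 11*56) - 15865 = 56*(1 - 616) - 15865 = 56*(-615) - 15865 = -34440 - 15865 = -50305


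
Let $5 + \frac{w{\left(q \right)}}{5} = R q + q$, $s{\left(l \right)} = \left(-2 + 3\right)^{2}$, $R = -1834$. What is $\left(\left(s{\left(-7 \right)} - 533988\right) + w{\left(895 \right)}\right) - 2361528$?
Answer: $-11098215$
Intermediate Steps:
$s{\left(l \right)} = 1$ ($s{\left(l \right)} = 1^{2} = 1$)
$w{\left(q \right)} = -25 - 9165 q$ ($w{\left(q \right)} = -25 + 5 \left(- 1834 q + q\right) = -25 + 5 \left(- 1833 q\right) = -25 - 9165 q$)
$\left(\left(s{\left(-7 \right)} - 533988\right) + w{\left(895 \right)}\right) - 2361528 = \left(\left(1 - 533988\right) - 8202700\right) - 2361528 = \left(-533987 - 8202700\right) - 2361528 = -8736687 - 2361528 = -11098215$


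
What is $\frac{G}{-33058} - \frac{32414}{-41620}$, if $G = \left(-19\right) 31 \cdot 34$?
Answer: $\frac{476256033}{343968490} \approx 1.3846$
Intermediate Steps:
$G = -20026$ ($G = \left(-589\right) 34 = -20026$)
$\frac{G}{-33058} - \frac{32414}{-41620} = - \frac{20026}{-33058} - \frac{32414}{-41620} = \left(-20026\right) \left(- \frac{1}{33058}\right) - - \frac{16207}{20810} = \frac{10013}{16529} + \frac{16207}{20810} = \frac{476256033}{343968490}$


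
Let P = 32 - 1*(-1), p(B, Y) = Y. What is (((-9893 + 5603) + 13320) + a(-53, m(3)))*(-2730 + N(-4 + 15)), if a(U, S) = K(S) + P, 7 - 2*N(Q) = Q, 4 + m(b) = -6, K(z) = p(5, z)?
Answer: -24732796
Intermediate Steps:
K(z) = z
m(b) = -10 (m(b) = -4 - 6 = -10)
N(Q) = 7/2 - Q/2
P = 33 (P = 32 + 1 = 33)
a(U, S) = 33 + S (a(U, S) = S + 33 = 33 + S)
(((-9893 + 5603) + 13320) + a(-53, m(3)))*(-2730 + N(-4 + 15)) = (((-9893 + 5603) + 13320) + (33 - 10))*(-2730 + (7/2 - (-4 + 15)/2)) = ((-4290 + 13320) + 23)*(-2730 + (7/2 - ½*11)) = (9030 + 23)*(-2730 + (7/2 - 11/2)) = 9053*(-2730 - 2) = 9053*(-2732) = -24732796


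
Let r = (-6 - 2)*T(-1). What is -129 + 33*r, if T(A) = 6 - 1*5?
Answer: -393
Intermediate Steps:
T(A) = 1 (T(A) = 6 - 5 = 1)
r = -8 (r = (-6 - 2)*1 = -8*1 = -8)
-129 + 33*r = -129 + 33*(-8) = -129 - 264 = -393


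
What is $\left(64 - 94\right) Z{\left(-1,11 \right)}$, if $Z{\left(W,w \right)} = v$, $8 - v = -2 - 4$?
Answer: $-420$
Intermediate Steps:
$v = 14$ ($v = 8 - \left(-2 - 4\right) = 8 - -6 = 8 + 6 = 14$)
$Z{\left(W,w \right)} = 14$
$\left(64 - 94\right) Z{\left(-1,11 \right)} = \left(64 - 94\right) 14 = \left(-30\right) 14 = -420$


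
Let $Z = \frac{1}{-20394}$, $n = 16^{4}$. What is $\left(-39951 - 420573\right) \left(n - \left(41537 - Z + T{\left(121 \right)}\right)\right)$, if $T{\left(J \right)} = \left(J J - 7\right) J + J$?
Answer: $\frac{2734359207192290}{3399} \approx 8.0446 \cdot 10^{11}$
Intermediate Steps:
$T{\left(J \right)} = J + J \left(-7 + J^{2}\right)$ ($T{\left(J \right)} = \left(J^{2} - 7\right) J + J = \left(-7 + J^{2}\right) J + J = J \left(-7 + J^{2}\right) + J = J + J \left(-7 + J^{2}\right)$)
$n = 65536$
$Z = - \frac{1}{20394} \approx -4.9034 \cdot 10^{-5}$
$\left(-39951 - 420573\right) \left(n - \left(41537 - Z + T{\left(121 \right)}\right)\right) = \left(-39951 - 420573\right) \left(65536 - \left(\frac{847105579}{20394} + 121 \left(-6 + 121^{2}\right)\right)\right) = - 460524 \left(65536 - \left(\frac{847105579}{20394} + 121 \left(-6 + 14641\right)\right)\right) = - 460524 \left(65536 - \left(\frac{847105579}{20394} + 121 \cdot 14635\right)\right) = - 460524 \left(65536 - \frac{36961514569}{20394}\right) = \left(-460524\right) \left(- \frac{35624973385}{20394}\right) = \frac{2734359207192290}{3399}$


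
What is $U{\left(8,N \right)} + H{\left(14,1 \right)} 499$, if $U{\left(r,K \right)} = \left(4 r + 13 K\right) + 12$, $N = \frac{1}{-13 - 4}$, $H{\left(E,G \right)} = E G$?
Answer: $\frac{119497}{17} \approx 7029.2$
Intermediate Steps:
$N = - \frac{1}{17}$ ($N = \frac{1}{-17} = - \frac{1}{17} \approx -0.058824$)
$U{\left(r,K \right)} = 12 + 4 r + 13 K$
$U{\left(8,N \right)} + H{\left(14,1 \right)} 499 = \left(12 + 4 \cdot 8 + 13 \left(- \frac{1}{17}\right)\right) + 14 \cdot 1 \cdot 499 = \left(12 + 32 - \frac{13}{17}\right) + 14 \cdot 499 = \frac{735}{17} + 6986 = \frac{119497}{17}$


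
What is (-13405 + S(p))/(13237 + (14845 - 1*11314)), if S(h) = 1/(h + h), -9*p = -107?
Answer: -2868661/3588352 ≈ -0.79944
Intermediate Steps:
p = 107/9 (p = -1/9*(-107) = 107/9 ≈ 11.889)
S(h) = 1/(2*h)
(-13405 + S(p))/(13237 + (14845 - 1*11314)) = (-13405 + 1/(2*(107/9)))/(13237 + (14845 - 1*11314)) = (-13405 + (1/2)*(9/107))/(13237 + (14845 - 11314)) = (-13405 + 9/214)/(13237 + 3531) = -2868661/214/16768 = -2868661/214*1/16768 = -2868661/3588352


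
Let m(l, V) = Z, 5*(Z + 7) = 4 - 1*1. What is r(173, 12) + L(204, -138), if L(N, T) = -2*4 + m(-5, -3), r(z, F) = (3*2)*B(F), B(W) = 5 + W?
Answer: 438/5 ≈ 87.600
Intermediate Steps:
Z = -32/5 (Z = -7 + (4 - 1*1)/5 = -7 + (4 - 1)/5 = -7 + (1/5)*3 = -7 + 3/5 = -32/5 ≈ -6.4000)
m(l, V) = -32/5
r(z, F) = 30 + 6*F (r(z, F) = (3*2)*(5 + F) = 6*(5 + F) = 30 + 6*F)
L(N, T) = -72/5 (L(N, T) = -2*4 - 32/5 = -8 - 32/5 = -72/5)
r(173, 12) + L(204, -138) = (30 + 6*12) - 72/5 = (30 + 72) - 72/5 = 102 - 72/5 = 438/5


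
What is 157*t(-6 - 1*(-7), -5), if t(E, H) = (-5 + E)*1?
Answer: -628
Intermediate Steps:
t(E, H) = -5 + E
157*t(-6 - 1*(-7), -5) = 157*(-5 + (-6 - 1*(-7))) = 157*(-5 + (-6 + 7)) = 157*(-5 + 1) = 157*(-4) = -628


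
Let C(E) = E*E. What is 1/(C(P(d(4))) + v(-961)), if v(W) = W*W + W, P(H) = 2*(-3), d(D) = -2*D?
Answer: 1/922596 ≈ 1.0839e-6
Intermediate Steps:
P(H) = -6
C(E) = E²
v(W) = W + W² (v(W) = W² + W = W + W²)
1/(C(P(d(4))) + v(-961)) = 1/((-6)² - 961*(1 - 961)) = 1/(36 - 961*(-960)) = 1/(36 + 922560) = 1/922596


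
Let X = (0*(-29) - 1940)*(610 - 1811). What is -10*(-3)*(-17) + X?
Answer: 2329430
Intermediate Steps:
X = 2329940 (X = (0 - 1940)*(-1201) = -1940*(-1201) = 2329940)
-10*(-3)*(-17) + X = -10*(-3)*(-17) + 2329940 = 30*(-17) + 2329940 = -510 + 2329940 = 2329430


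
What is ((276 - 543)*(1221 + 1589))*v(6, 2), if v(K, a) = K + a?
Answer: -6002160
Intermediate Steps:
((276 - 543)*(1221 + 1589))*v(6, 2) = ((276 - 543)*(1221 + 1589))*(6 + 2) = -267*2810*8 = -750270*8 = -6002160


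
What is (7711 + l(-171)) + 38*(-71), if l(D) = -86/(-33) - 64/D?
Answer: 9435059/1881 ≈ 5016.0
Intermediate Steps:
l(D) = 86/33 - 64/D (l(D) = -86*(-1/33) - 64/D = 86/33 - 64/D)
(7711 + l(-171)) + 38*(-71) = (7711 + (86/33 - 64/(-171))) + 38*(-71) = (7711 + (86/33 - 64*(-1/171))) - 2698 = (7711 + (86/33 + 64/171)) - 2698 = (7711 + 5606/1881) - 2698 = 14509997/1881 - 2698 = 9435059/1881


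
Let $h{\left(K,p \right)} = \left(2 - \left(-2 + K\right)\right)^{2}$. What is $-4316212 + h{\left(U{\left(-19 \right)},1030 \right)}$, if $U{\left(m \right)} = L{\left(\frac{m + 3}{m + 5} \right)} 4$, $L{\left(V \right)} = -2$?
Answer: $-4316068$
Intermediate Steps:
$U{\left(m \right)} = -8$ ($U{\left(m \right)} = \left(-2\right) 4 = -8$)
$h{\left(K,p \right)} = \left(4 - K\right)^{2}$
$-4316212 + h{\left(U{\left(-19 \right)},1030 \right)} = -4316212 + \left(-4 - 8\right)^{2} = -4316212 + \left(-12\right)^{2} = -4316212 + 144 = -4316068$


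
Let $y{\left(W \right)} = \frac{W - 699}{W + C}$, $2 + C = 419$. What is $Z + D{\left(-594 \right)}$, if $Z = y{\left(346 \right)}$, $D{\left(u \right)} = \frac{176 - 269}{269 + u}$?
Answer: $- \frac{43766}{247975} \approx -0.17649$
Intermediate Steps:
$C = 417$ ($C = -2 + 419 = 417$)
$D{\left(u \right)} = - \frac{93}{269 + u}$
$y{\left(W \right)} = \frac{-699 + W}{417 + W}$ ($y{\left(W \right)} = \frac{W - 699}{W + 417} = \frac{-699 + W}{417 + W}$)
$Z = - \frac{353}{763}$ ($Z = \frac{-699 + 346}{417 + 346} = \frac{1}{763} \left(-353\right) = - \frac{353}{763} \approx -0.46265$)
$Z + D{\left(-594 \right)} = - \frac{353}{763} - \frac{93}{269 - 594} = - \frac{353}{763} - \frac{93}{-325} = - \frac{353}{763} - - \frac{93}{325} = - \frac{353}{763} + \frac{93}{325} = - \frac{43766}{247975}$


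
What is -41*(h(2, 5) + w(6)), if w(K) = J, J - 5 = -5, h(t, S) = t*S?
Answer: -410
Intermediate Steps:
h(t, S) = S*t
J = 0 (J = 5 - 5 = 0)
w(K) = 0
-41*(h(2, 5) + w(6)) = -41*(5*2 + 0) = -41*(10 + 0) = -41*10 = -410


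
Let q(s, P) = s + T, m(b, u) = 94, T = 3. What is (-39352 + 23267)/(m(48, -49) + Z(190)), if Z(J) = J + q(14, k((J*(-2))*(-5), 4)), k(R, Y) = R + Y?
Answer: -16085/301 ≈ -53.439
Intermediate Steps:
q(s, P) = 3 + s (q(s, P) = s + 3 = 3 + s)
Z(J) = 17 + J (Z(J) = J + (3 + 14) = J + 17 = 17 + J)
(-39352 + 23267)/(m(48, -49) + Z(190)) = (-39352 + 23267)/(94 + (17 + 190)) = -16085/(94 + 207) = -16085/301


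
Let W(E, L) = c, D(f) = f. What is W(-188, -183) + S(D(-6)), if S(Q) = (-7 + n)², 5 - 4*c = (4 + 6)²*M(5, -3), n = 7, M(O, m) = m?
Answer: 305/4 ≈ 76.250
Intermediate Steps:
c = 305/4 (c = 5/4 - (4 + 6)²*(-3)/4 = 5/4 - 10²*(-3)/4 = 5/4 - 25*(-3) = 5/4 - ¼*(-300) = 5/4 + 75 = 305/4 ≈ 76.250)
W(E, L) = 305/4
S(Q) = 0 (S(Q) = (-7 + 7)² = 0² = 0)
W(-188, -183) + S(D(-6)) = 305/4 + 0 = 305/4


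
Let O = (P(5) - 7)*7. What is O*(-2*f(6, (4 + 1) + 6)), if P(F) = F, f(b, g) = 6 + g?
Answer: 476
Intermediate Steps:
O = -14 (O = (5 - 7)*7 = -2*7 = -14)
O*(-2*f(6, (4 + 1) + 6)) = -(-28)*(6 + ((4 + 1) + 6)) = -(-28)*(6 + (5 + 6)) = -(-28)*(6 + 11) = -(-28)*17 = -14*(-34) = 476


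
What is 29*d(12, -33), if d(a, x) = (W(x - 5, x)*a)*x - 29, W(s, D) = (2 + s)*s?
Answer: -15710953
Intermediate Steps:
W(s, D) = s*(2 + s)
d(a, x) = -29 + a*x*(-5 + x)*(-3 + x) (d(a, x) = (((x - 5)*(2 + (x - 5)))*a)*x - 29 = (((-5 + x)*(2 + (-5 + x)))*a)*x - 29 = (((-5 + x)*(-3 + x))*a)*x - 29 = (a*(-5 + x)*(-3 + x))*x - 29 = a*x*(-5 + x)*(-3 + x) - 29 = -29 + a*x*(-5 + x)*(-3 + x))
29*d(12, -33) = 29*(-29 + 12*(-33)*(-5 - 33)*(-3 - 33)) = 29*(-29 + 12*(-33)*(-38)*(-36)) = 29*(-29 - 541728) = 29*(-541757) = -15710953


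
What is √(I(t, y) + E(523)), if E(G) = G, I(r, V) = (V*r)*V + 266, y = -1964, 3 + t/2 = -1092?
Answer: 7*I*√172397499 ≈ 91910.0*I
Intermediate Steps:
t = -2190 (t = -6 + 2*(-1092) = -6 - 2184 = -2190)
I(r, V) = 266 + r*V² (I(r, V) = r*V² + 266 = 266 + r*V²)
√(I(t, y) + E(523)) = √((266 - 2190*(-1964)²) + 523) = √((266 - 2190*3857296) + 523) = √((266 - 8447478240) + 523) = √(-8447477974 + 523) = √(-8447477451) = 7*I*√172397499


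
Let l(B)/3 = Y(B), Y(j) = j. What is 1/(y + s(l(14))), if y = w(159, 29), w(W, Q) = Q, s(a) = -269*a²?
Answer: -1/474487 ≈ -2.1075e-6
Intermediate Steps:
l(B) = 3*B
y = 29
1/(y + s(l(14))) = 1/(29 - 269*(3*14)²) = 1/(29 - 269*42²) = 1/(29 - 269*1764) = 1/(29 - 474516) = 1/(-474487) = -1/474487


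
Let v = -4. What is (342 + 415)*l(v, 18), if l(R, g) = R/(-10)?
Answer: 1514/5 ≈ 302.80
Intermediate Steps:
l(R, g) = -R/10 (l(R, g) = R*(-⅒) = -R/10)
(342 + 415)*l(v, 18) = (342 + 415)*(-⅒*(-4)) = 757*(⅖) = 1514/5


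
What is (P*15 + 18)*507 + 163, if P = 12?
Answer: 100549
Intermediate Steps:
(P*15 + 18)*507 + 163 = (12*15 + 18)*507 + 163 = (180 + 18)*507 + 163 = 198*507 + 163 = 100386 + 163 = 100549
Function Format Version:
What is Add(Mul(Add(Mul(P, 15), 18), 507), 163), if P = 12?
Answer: 100549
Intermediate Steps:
Add(Mul(Add(Mul(P, 15), 18), 507), 163) = Add(Mul(Add(Mul(12, 15), 18), 507), 163) = Add(Mul(Add(180, 18), 507), 163) = Add(Mul(198, 507), 163) = Add(100386, 163) = 100549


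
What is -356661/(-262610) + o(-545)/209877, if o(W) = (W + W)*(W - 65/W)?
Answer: 230824271897/55115798970 ≈ 4.1880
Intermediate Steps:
o(W) = 2*W*(W - 65/W) (o(W) = (2*W)*(W - 65/W) = 2*W*(W - 65/W))
-356661/(-262610) + o(-545)/209877 = -356661/(-262610) + (-130 + 2*(-545)²)/209877 = -356661*(-1/262610) + (-130 + 2*297025)*(1/209877) = 356661/262610 + (-130 + 594050)*(1/209877) = 356661/262610 + 593920*(1/209877) = 356661/262610 + 593920/209877 = 230824271897/55115798970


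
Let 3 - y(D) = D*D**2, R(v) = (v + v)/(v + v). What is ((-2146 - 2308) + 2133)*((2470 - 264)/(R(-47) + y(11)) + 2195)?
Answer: -6755407439/1327 ≈ -5.0907e+6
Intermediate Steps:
R(v) = 1 (R(v) = (2*v)/((2*v)) = (2*v)*(1/(2*v)) = 1)
y(D) = 3 - D**3 (y(D) = 3 - D*D**2 = 3 - D**3)
((-2146 - 2308) + 2133)*((2470 - 264)/(R(-47) + y(11)) + 2195) = ((-2146 - 2308) + 2133)*((2470 - 264)/(1 + (3 - 1*11**3)) + 2195) = (-4454 + 2133)*(2206/(1 + (3 - 1*1331)) + 2195) = -2321*(2206/(1 + (3 - 1331)) + 2195) = -2321*(2206/(1 - 1328) + 2195) = -2321*(2206/(-1327) + 2195) = -2321*(2206*(-1/1327) + 2195) = -2321*(-2206/1327 + 2195) = -2321*2910559/1327 = -6755407439/1327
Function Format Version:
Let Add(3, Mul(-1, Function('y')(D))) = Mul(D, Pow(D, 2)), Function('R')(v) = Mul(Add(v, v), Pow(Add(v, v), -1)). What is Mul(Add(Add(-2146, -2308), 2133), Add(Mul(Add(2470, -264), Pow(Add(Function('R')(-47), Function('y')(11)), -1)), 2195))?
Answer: Rational(-6755407439, 1327) ≈ -5.0907e+6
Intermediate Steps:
Function('R')(v) = 1 (Function('R')(v) = Mul(Mul(2, v), Pow(Mul(2, v), -1)) = Mul(Mul(2, v), Mul(Rational(1, 2), Pow(v, -1))) = 1)
Function('y')(D) = Add(3, Mul(-1, Pow(D, 3))) (Function('y')(D) = Add(3, Mul(-1, Mul(D, Pow(D, 2)))) = Add(3, Mul(-1, Pow(D, 3))))
Mul(Add(Add(-2146, -2308), 2133), Add(Mul(Add(2470, -264), Pow(Add(Function('R')(-47), Function('y')(11)), -1)), 2195)) = Mul(Add(Add(-2146, -2308), 2133), Add(Mul(Add(2470, -264), Pow(Add(1, Add(3, Mul(-1, Pow(11, 3)))), -1)), 2195)) = Mul(Add(-4454, 2133), Add(Mul(2206, Pow(Add(1, Add(3, Mul(-1, 1331))), -1)), 2195)) = Mul(-2321, Add(Mul(2206, Pow(Add(1, Add(3, -1331)), -1)), 2195)) = Mul(-2321, Add(Mul(2206, Pow(Add(1, -1328), -1)), 2195)) = Mul(-2321, Add(Mul(2206, Pow(-1327, -1)), 2195)) = Mul(-2321, Add(Mul(2206, Rational(-1, 1327)), 2195)) = Mul(-2321, Add(Rational(-2206, 1327), 2195)) = Mul(-2321, Rational(2910559, 1327)) = Rational(-6755407439, 1327)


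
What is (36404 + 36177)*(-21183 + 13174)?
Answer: -581301229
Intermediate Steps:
(36404 + 36177)*(-21183 + 13174) = 72581*(-8009) = -581301229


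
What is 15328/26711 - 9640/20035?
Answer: 9920488/107030977 ≈ 0.092688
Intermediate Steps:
15328/26711 - 9640/20035 = 15328*(1/26711) - 9640*1/20035 = 15328/26711 - 1928/4007 = 9920488/107030977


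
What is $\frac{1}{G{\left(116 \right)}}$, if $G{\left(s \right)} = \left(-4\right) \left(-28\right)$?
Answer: $\frac{1}{112} \approx 0.0089286$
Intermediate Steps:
$G{\left(s \right)} = 112$
$\frac{1}{G{\left(116 \right)}} = \frac{1}{112}$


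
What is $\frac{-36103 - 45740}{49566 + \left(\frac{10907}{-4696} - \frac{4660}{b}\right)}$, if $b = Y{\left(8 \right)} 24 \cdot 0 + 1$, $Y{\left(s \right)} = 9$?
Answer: $- \frac{128111576}{70289223} \approx -1.8226$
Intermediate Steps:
$b = 1$ ($b = 9 \cdot 24 \cdot 0 + 1 = 9 \cdot 0 + 1 = 0 + 1 = 1$)
$\frac{-36103 - 45740}{49566 + \left(\frac{10907}{-4696} - \frac{4660}{b}\right)} = \frac{-36103 - 45740}{49566 + \left(\frac{10907}{-4696} - \frac{4660}{1}\right)} = - \frac{81843}{49566 + \left(10907 \left(- \frac{1}{4696}\right) - 4660\right)} = - \frac{81843}{49566 - \frac{21894267}{4696}} = - \frac{81843}{\frac{210867669}{4696}} = \left(-81843\right) \frac{4696}{210867669} = - \frac{128111576}{70289223}$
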